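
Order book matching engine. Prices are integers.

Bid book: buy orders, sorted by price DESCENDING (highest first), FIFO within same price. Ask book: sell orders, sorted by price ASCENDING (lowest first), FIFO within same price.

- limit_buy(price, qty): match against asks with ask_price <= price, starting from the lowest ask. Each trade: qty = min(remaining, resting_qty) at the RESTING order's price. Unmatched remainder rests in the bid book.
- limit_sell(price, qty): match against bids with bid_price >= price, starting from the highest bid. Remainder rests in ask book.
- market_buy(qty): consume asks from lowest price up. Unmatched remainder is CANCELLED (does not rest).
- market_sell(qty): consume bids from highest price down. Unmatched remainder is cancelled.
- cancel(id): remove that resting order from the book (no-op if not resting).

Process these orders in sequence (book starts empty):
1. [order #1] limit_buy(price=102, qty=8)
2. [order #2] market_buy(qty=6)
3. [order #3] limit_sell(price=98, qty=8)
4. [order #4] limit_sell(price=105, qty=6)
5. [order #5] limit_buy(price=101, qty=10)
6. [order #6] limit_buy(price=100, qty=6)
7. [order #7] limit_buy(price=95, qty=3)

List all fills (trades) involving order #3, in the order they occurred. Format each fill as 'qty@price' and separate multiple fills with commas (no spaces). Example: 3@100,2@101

Answer: 8@102

Derivation:
After op 1 [order #1] limit_buy(price=102, qty=8): fills=none; bids=[#1:8@102] asks=[-]
After op 2 [order #2] market_buy(qty=6): fills=none; bids=[#1:8@102] asks=[-]
After op 3 [order #3] limit_sell(price=98, qty=8): fills=#1x#3:8@102; bids=[-] asks=[-]
After op 4 [order #4] limit_sell(price=105, qty=6): fills=none; bids=[-] asks=[#4:6@105]
After op 5 [order #5] limit_buy(price=101, qty=10): fills=none; bids=[#5:10@101] asks=[#4:6@105]
After op 6 [order #6] limit_buy(price=100, qty=6): fills=none; bids=[#5:10@101 #6:6@100] asks=[#4:6@105]
After op 7 [order #7] limit_buy(price=95, qty=3): fills=none; bids=[#5:10@101 #6:6@100 #7:3@95] asks=[#4:6@105]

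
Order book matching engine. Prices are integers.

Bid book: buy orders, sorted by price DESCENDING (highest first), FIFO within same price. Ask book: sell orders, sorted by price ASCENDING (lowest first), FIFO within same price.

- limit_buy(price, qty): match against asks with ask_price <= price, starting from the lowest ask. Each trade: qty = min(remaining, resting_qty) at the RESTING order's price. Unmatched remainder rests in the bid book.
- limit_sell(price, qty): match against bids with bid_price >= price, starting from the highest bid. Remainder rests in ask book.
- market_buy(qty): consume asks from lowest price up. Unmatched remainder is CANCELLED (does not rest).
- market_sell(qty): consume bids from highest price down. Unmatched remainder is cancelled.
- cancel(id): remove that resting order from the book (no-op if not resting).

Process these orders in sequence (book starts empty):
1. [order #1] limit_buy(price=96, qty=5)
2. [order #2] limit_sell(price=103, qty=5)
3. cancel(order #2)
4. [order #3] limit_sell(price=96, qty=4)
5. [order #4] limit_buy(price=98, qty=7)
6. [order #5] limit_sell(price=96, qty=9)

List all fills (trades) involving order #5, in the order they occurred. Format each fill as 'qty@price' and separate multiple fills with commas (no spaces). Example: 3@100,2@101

After op 1 [order #1] limit_buy(price=96, qty=5): fills=none; bids=[#1:5@96] asks=[-]
After op 2 [order #2] limit_sell(price=103, qty=5): fills=none; bids=[#1:5@96] asks=[#2:5@103]
After op 3 cancel(order #2): fills=none; bids=[#1:5@96] asks=[-]
After op 4 [order #3] limit_sell(price=96, qty=4): fills=#1x#3:4@96; bids=[#1:1@96] asks=[-]
After op 5 [order #4] limit_buy(price=98, qty=7): fills=none; bids=[#4:7@98 #1:1@96] asks=[-]
After op 6 [order #5] limit_sell(price=96, qty=9): fills=#4x#5:7@98 #1x#5:1@96; bids=[-] asks=[#5:1@96]

Answer: 7@98,1@96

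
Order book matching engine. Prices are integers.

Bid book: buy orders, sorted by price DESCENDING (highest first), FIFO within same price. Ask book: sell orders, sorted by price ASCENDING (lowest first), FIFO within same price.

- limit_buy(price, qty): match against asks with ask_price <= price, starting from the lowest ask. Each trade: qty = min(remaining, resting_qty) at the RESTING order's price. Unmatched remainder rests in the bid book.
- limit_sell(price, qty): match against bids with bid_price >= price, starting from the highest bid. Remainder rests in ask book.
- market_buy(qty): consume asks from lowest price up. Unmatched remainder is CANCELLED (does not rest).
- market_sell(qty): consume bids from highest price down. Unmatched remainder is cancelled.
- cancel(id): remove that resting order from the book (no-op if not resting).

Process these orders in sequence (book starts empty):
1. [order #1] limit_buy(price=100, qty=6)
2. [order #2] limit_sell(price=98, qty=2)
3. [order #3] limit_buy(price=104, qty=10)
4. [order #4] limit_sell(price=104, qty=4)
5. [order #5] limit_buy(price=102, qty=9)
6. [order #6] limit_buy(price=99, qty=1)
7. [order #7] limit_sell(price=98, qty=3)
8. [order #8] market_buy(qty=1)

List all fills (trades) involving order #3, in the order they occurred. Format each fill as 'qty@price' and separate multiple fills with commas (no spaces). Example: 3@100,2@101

Answer: 4@104,3@104

Derivation:
After op 1 [order #1] limit_buy(price=100, qty=6): fills=none; bids=[#1:6@100] asks=[-]
After op 2 [order #2] limit_sell(price=98, qty=2): fills=#1x#2:2@100; bids=[#1:4@100] asks=[-]
After op 3 [order #3] limit_buy(price=104, qty=10): fills=none; bids=[#3:10@104 #1:4@100] asks=[-]
After op 4 [order #4] limit_sell(price=104, qty=4): fills=#3x#4:4@104; bids=[#3:6@104 #1:4@100] asks=[-]
After op 5 [order #5] limit_buy(price=102, qty=9): fills=none; bids=[#3:6@104 #5:9@102 #1:4@100] asks=[-]
After op 6 [order #6] limit_buy(price=99, qty=1): fills=none; bids=[#3:6@104 #5:9@102 #1:4@100 #6:1@99] asks=[-]
After op 7 [order #7] limit_sell(price=98, qty=3): fills=#3x#7:3@104; bids=[#3:3@104 #5:9@102 #1:4@100 #6:1@99] asks=[-]
After op 8 [order #8] market_buy(qty=1): fills=none; bids=[#3:3@104 #5:9@102 #1:4@100 #6:1@99] asks=[-]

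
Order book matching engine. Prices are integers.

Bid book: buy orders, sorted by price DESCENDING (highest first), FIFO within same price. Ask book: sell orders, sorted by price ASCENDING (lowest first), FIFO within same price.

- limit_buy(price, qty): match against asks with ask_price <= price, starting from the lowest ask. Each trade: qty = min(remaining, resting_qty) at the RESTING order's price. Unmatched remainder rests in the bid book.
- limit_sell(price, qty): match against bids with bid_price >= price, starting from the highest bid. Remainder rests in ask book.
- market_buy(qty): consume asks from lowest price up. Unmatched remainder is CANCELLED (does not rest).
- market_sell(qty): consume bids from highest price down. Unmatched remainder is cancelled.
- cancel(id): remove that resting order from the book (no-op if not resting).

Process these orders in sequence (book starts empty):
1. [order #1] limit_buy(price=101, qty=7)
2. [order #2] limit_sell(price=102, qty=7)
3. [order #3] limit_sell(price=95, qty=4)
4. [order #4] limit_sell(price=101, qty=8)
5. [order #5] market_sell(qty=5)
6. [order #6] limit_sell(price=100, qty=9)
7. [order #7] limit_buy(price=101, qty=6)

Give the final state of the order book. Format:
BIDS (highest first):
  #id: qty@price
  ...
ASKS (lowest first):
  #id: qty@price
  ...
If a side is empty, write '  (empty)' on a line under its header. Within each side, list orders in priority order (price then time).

After op 1 [order #1] limit_buy(price=101, qty=7): fills=none; bids=[#1:7@101] asks=[-]
After op 2 [order #2] limit_sell(price=102, qty=7): fills=none; bids=[#1:7@101] asks=[#2:7@102]
After op 3 [order #3] limit_sell(price=95, qty=4): fills=#1x#3:4@101; bids=[#1:3@101] asks=[#2:7@102]
After op 4 [order #4] limit_sell(price=101, qty=8): fills=#1x#4:3@101; bids=[-] asks=[#4:5@101 #2:7@102]
After op 5 [order #5] market_sell(qty=5): fills=none; bids=[-] asks=[#4:5@101 #2:7@102]
After op 6 [order #6] limit_sell(price=100, qty=9): fills=none; bids=[-] asks=[#6:9@100 #4:5@101 #2:7@102]
After op 7 [order #7] limit_buy(price=101, qty=6): fills=#7x#6:6@100; bids=[-] asks=[#6:3@100 #4:5@101 #2:7@102]

Answer: BIDS (highest first):
  (empty)
ASKS (lowest first):
  #6: 3@100
  #4: 5@101
  #2: 7@102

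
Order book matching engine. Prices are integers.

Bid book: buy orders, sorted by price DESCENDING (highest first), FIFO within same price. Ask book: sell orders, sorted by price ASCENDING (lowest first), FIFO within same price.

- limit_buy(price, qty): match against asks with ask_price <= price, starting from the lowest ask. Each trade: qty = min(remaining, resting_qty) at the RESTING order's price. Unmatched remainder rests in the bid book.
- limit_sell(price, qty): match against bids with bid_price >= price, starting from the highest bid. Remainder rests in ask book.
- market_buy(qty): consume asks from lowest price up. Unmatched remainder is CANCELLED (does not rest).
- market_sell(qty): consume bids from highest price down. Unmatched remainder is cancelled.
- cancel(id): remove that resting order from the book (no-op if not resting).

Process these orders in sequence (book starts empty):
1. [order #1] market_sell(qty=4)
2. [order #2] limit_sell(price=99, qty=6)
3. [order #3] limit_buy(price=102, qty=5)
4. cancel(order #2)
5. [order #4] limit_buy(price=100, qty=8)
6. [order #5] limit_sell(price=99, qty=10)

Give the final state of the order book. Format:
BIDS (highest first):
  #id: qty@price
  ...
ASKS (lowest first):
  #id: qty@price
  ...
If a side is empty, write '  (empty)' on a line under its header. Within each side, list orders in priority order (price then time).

Answer: BIDS (highest first):
  (empty)
ASKS (lowest first):
  #5: 2@99

Derivation:
After op 1 [order #1] market_sell(qty=4): fills=none; bids=[-] asks=[-]
After op 2 [order #2] limit_sell(price=99, qty=6): fills=none; bids=[-] asks=[#2:6@99]
After op 3 [order #3] limit_buy(price=102, qty=5): fills=#3x#2:5@99; bids=[-] asks=[#2:1@99]
After op 4 cancel(order #2): fills=none; bids=[-] asks=[-]
After op 5 [order #4] limit_buy(price=100, qty=8): fills=none; bids=[#4:8@100] asks=[-]
After op 6 [order #5] limit_sell(price=99, qty=10): fills=#4x#5:8@100; bids=[-] asks=[#5:2@99]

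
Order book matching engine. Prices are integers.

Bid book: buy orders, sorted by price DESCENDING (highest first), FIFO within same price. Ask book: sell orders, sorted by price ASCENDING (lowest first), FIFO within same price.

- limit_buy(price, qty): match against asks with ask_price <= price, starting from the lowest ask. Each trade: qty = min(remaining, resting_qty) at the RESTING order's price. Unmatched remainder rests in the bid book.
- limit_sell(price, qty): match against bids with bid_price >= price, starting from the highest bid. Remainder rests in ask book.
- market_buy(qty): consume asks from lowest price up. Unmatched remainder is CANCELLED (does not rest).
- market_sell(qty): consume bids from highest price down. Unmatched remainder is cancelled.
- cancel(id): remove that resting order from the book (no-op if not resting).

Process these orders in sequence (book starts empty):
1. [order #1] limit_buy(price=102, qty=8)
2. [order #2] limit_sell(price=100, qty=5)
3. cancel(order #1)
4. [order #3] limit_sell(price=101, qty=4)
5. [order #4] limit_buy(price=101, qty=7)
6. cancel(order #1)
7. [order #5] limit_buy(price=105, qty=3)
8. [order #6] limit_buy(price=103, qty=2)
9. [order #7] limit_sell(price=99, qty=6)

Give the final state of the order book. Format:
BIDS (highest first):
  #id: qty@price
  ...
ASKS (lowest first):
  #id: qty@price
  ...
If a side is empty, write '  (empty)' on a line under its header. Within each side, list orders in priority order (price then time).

Answer: BIDS (highest first):
  #4: 2@101
ASKS (lowest first):
  (empty)

Derivation:
After op 1 [order #1] limit_buy(price=102, qty=8): fills=none; bids=[#1:8@102] asks=[-]
After op 2 [order #2] limit_sell(price=100, qty=5): fills=#1x#2:5@102; bids=[#1:3@102] asks=[-]
After op 3 cancel(order #1): fills=none; bids=[-] asks=[-]
After op 4 [order #3] limit_sell(price=101, qty=4): fills=none; bids=[-] asks=[#3:4@101]
After op 5 [order #4] limit_buy(price=101, qty=7): fills=#4x#3:4@101; bids=[#4:3@101] asks=[-]
After op 6 cancel(order #1): fills=none; bids=[#4:3@101] asks=[-]
After op 7 [order #5] limit_buy(price=105, qty=3): fills=none; bids=[#5:3@105 #4:3@101] asks=[-]
After op 8 [order #6] limit_buy(price=103, qty=2): fills=none; bids=[#5:3@105 #6:2@103 #4:3@101] asks=[-]
After op 9 [order #7] limit_sell(price=99, qty=6): fills=#5x#7:3@105 #6x#7:2@103 #4x#7:1@101; bids=[#4:2@101] asks=[-]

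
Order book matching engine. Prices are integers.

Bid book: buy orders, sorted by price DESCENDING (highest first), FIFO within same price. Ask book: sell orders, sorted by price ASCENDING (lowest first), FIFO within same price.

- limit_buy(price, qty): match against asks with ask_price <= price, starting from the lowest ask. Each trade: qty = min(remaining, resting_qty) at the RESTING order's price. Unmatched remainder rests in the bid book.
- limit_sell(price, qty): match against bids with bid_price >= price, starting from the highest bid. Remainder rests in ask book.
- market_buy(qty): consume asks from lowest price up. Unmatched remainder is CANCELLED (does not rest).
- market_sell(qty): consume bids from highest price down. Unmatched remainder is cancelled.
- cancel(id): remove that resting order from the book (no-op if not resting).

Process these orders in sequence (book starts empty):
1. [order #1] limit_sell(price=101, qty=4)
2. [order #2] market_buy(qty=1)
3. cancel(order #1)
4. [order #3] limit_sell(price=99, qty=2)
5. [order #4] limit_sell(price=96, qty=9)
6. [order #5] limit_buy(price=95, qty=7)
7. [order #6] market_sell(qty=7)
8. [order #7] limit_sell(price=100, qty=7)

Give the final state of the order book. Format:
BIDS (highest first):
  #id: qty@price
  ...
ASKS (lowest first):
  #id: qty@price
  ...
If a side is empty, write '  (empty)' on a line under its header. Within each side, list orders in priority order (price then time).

Answer: BIDS (highest first):
  (empty)
ASKS (lowest first):
  #4: 9@96
  #3: 2@99
  #7: 7@100

Derivation:
After op 1 [order #1] limit_sell(price=101, qty=4): fills=none; bids=[-] asks=[#1:4@101]
After op 2 [order #2] market_buy(qty=1): fills=#2x#1:1@101; bids=[-] asks=[#1:3@101]
After op 3 cancel(order #1): fills=none; bids=[-] asks=[-]
After op 4 [order #3] limit_sell(price=99, qty=2): fills=none; bids=[-] asks=[#3:2@99]
After op 5 [order #4] limit_sell(price=96, qty=9): fills=none; bids=[-] asks=[#4:9@96 #3:2@99]
After op 6 [order #5] limit_buy(price=95, qty=7): fills=none; bids=[#5:7@95] asks=[#4:9@96 #3:2@99]
After op 7 [order #6] market_sell(qty=7): fills=#5x#6:7@95; bids=[-] asks=[#4:9@96 #3:2@99]
After op 8 [order #7] limit_sell(price=100, qty=7): fills=none; bids=[-] asks=[#4:9@96 #3:2@99 #7:7@100]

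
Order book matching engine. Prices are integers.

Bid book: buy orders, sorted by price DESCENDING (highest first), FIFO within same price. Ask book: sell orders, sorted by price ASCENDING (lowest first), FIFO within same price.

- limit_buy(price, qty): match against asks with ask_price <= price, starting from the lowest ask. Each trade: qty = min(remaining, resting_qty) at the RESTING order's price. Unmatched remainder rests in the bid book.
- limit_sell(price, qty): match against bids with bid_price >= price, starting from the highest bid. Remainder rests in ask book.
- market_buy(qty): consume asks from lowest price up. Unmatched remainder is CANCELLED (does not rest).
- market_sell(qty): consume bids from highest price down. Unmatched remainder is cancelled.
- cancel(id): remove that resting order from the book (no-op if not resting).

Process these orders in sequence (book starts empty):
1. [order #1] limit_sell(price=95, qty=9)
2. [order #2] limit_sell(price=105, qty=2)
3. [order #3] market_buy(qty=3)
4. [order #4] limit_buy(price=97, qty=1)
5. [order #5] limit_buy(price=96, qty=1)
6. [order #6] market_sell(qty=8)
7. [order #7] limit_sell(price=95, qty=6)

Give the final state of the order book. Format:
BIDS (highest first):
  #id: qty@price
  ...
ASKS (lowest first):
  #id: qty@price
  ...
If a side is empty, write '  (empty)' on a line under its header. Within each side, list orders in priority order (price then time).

Answer: BIDS (highest first):
  (empty)
ASKS (lowest first):
  #1: 4@95
  #7: 6@95
  #2: 2@105

Derivation:
After op 1 [order #1] limit_sell(price=95, qty=9): fills=none; bids=[-] asks=[#1:9@95]
After op 2 [order #2] limit_sell(price=105, qty=2): fills=none; bids=[-] asks=[#1:9@95 #2:2@105]
After op 3 [order #3] market_buy(qty=3): fills=#3x#1:3@95; bids=[-] asks=[#1:6@95 #2:2@105]
After op 4 [order #4] limit_buy(price=97, qty=1): fills=#4x#1:1@95; bids=[-] asks=[#1:5@95 #2:2@105]
After op 5 [order #5] limit_buy(price=96, qty=1): fills=#5x#1:1@95; bids=[-] asks=[#1:4@95 #2:2@105]
After op 6 [order #6] market_sell(qty=8): fills=none; bids=[-] asks=[#1:4@95 #2:2@105]
After op 7 [order #7] limit_sell(price=95, qty=6): fills=none; bids=[-] asks=[#1:4@95 #7:6@95 #2:2@105]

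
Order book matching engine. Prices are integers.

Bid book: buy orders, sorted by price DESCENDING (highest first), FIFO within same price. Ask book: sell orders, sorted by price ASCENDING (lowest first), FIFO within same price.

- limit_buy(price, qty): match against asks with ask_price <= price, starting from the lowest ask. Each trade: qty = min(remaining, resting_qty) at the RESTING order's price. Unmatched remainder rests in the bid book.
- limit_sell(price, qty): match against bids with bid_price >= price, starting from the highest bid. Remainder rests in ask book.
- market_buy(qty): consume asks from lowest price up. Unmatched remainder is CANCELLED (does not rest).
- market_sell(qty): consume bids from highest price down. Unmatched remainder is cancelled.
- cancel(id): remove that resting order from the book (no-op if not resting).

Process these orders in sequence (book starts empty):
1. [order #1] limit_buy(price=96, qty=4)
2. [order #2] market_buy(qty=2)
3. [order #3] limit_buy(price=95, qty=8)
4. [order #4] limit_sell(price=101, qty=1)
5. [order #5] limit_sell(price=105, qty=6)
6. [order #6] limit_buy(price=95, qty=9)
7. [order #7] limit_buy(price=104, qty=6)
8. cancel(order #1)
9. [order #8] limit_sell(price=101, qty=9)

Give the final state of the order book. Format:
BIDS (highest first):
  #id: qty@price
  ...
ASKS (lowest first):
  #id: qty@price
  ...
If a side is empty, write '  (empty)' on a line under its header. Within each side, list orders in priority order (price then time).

Answer: BIDS (highest first):
  #3: 8@95
  #6: 9@95
ASKS (lowest first):
  #8: 4@101
  #5: 6@105

Derivation:
After op 1 [order #1] limit_buy(price=96, qty=4): fills=none; bids=[#1:4@96] asks=[-]
After op 2 [order #2] market_buy(qty=2): fills=none; bids=[#1:4@96] asks=[-]
After op 3 [order #3] limit_buy(price=95, qty=8): fills=none; bids=[#1:4@96 #3:8@95] asks=[-]
After op 4 [order #4] limit_sell(price=101, qty=1): fills=none; bids=[#1:4@96 #3:8@95] asks=[#4:1@101]
After op 5 [order #5] limit_sell(price=105, qty=6): fills=none; bids=[#1:4@96 #3:8@95] asks=[#4:1@101 #5:6@105]
After op 6 [order #6] limit_buy(price=95, qty=9): fills=none; bids=[#1:4@96 #3:8@95 #6:9@95] asks=[#4:1@101 #5:6@105]
After op 7 [order #7] limit_buy(price=104, qty=6): fills=#7x#4:1@101; bids=[#7:5@104 #1:4@96 #3:8@95 #6:9@95] asks=[#5:6@105]
After op 8 cancel(order #1): fills=none; bids=[#7:5@104 #3:8@95 #6:9@95] asks=[#5:6@105]
After op 9 [order #8] limit_sell(price=101, qty=9): fills=#7x#8:5@104; bids=[#3:8@95 #6:9@95] asks=[#8:4@101 #5:6@105]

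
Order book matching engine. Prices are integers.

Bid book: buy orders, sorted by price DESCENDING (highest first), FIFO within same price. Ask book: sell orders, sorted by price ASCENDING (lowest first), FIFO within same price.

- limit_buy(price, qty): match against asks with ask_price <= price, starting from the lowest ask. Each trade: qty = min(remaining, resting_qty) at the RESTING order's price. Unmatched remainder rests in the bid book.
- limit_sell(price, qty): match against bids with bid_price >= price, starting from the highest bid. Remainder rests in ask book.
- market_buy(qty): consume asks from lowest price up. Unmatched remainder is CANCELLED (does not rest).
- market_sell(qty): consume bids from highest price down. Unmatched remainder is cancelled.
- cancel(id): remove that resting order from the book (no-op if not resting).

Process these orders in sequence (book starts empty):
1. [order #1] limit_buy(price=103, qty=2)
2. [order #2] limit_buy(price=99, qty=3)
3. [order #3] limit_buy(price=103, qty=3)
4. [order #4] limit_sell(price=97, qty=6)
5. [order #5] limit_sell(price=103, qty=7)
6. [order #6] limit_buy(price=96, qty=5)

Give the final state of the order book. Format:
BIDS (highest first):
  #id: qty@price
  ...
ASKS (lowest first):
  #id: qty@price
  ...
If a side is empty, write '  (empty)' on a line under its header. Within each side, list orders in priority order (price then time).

Answer: BIDS (highest first):
  #2: 2@99
  #6: 5@96
ASKS (lowest first):
  #5: 7@103

Derivation:
After op 1 [order #1] limit_buy(price=103, qty=2): fills=none; bids=[#1:2@103] asks=[-]
After op 2 [order #2] limit_buy(price=99, qty=3): fills=none; bids=[#1:2@103 #2:3@99] asks=[-]
After op 3 [order #3] limit_buy(price=103, qty=3): fills=none; bids=[#1:2@103 #3:3@103 #2:3@99] asks=[-]
After op 4 [order #4] limit_sell(price=97, qty=6): fills=#1x#4:2@103 #3x#4:3@103 #2x#4:1@99; bids=[#2:2@99] asks=[-]
After op 5 [order #5] limit_sell(price=103, qty=7): fills=none; bids=[#2:2@99] asks=[#5:7@103]
After op 6 [order #6] limit_buy(price=96, qty=5): fills=none; bids=[#2:2@99 #6:5@96] asks=[#5:7@103]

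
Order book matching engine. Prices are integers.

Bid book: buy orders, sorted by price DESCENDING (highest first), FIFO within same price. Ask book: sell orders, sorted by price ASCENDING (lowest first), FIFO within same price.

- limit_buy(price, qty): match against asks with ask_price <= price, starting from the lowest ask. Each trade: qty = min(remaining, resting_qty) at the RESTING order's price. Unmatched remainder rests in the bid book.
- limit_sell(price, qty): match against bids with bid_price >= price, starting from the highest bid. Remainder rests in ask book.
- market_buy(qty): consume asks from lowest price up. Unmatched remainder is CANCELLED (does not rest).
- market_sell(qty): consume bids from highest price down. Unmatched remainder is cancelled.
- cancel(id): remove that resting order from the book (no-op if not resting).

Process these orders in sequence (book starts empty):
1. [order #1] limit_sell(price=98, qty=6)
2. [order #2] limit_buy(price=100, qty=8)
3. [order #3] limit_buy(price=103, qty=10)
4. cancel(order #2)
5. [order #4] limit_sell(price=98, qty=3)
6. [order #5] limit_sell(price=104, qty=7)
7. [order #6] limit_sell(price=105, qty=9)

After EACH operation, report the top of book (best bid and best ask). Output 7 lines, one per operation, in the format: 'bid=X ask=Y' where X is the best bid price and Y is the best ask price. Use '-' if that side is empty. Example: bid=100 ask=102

After op 1 [order #1] limit_sell(price=98, qty=6): fills=none; bids=[-] asks=[#1:6@98]
After op 2 [order #2] limit_buy(price=100, qty=8): fills=#2x#1:6@98; bids=[#2:2@100] asks=[-]
After op 3 [order #3] limit_buy(price=103, qty=10): fills=none; bids=[#3:10@103 #2:2@100] asks=[-]
After op 4 cancel(order #2): fills=none; bids=[#3:10@103] asks=[-]
After op 5 [order #4] limit_sell(price=98, qty=3): fills=#3x#4:3@103; bids=[#3:7@103] asks=[-]
After op 6 [order #5] limit_sell(price=104, qty=7): fills=none; bids=[#3:7@103] asks=[#5:7@104]
After op 7 [order #6] limit_sell(price=105, qty=9): fills=none; bids=[#3:7@103] asks=[#5:7@104 #6:9@105]

Answer: bid=- ask=98
bid=100 ask=-
bid=103 ask=-
bid=103 ask=-
bid=103 ask=-
bid=103 ask=104
bid=103 ask=104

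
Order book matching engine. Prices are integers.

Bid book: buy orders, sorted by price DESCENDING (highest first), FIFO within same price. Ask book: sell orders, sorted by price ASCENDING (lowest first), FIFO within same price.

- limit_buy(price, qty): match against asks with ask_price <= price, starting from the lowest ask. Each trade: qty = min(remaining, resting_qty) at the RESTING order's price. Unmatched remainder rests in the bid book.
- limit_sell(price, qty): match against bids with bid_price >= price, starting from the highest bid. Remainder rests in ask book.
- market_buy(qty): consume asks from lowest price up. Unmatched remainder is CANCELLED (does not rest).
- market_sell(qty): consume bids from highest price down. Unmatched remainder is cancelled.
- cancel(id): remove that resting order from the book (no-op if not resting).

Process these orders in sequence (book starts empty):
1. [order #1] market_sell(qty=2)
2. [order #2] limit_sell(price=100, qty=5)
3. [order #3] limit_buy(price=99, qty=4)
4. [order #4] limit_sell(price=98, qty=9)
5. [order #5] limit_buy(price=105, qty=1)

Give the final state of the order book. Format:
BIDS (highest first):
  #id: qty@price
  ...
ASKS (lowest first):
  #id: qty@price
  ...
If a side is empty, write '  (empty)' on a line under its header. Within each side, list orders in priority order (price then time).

Answer: BIDS (highest first):
  (empty)
ASKS (lowest first):
  #4: 4@98
  #2: 5@100

Derivation:
After op 1 [order #1] market_sell(qty=2): fills=none; bids=[-] asks=[-]
After op 2 [order #2] limit_sell(price=100, qty=5): fills=none; bids=[-] asks=[#2:5@100]
After op 3 [order #3] limit_buy(price=99, qty=4): fills=none; bids=[#3:4@99] asks=[#2:5@100]
After op 4 [order #4] limit_sell(price=98, qty=9): fills=#3x#4:4@99; bids=[-] asks=[#4:5@98 #2:5@100]
After op 5 [order #5] limit_buy(price=105, qty=1): fills=#5x#4:1@98; bids=[-] asks=[#4:4@98 #2:5@100]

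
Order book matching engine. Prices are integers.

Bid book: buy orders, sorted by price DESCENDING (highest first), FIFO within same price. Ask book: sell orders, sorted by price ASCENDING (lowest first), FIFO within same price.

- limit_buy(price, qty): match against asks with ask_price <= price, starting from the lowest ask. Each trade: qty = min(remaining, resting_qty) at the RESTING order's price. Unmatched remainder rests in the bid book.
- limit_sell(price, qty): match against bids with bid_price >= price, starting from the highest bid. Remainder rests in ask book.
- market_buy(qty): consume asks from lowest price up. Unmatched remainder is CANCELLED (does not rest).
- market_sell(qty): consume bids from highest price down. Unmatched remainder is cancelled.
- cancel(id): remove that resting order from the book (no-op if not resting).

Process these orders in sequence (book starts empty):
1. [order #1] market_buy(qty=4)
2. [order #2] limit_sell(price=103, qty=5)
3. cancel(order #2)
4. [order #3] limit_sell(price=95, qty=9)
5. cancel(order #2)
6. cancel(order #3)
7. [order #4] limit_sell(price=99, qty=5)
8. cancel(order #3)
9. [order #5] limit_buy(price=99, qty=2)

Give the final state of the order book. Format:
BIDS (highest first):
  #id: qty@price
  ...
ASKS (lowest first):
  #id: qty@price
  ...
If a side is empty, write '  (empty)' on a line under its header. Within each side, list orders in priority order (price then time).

Answer: BIDS (highest first):
  (empty)
ASKS (lowest first):
  #4: 3@99

Derivation:
After op 1 [order #1] market_buy(qty=4): fills=none; bids=[-] asks=[-]
After op 2 [order #2] limit_sell(price=103, qty=5): fills=none; bids=[-] asks=[#2:5@103]
After op 3 cancel(order #2): fills=none; bids=[-] asks=[-]
After op 4 [order #3] limit_sell(price=95, qty=9): fills=none; bids=[-] asks=[#3:9@95]
After op 5 cancel(order #2): fills=none; bids=[-] asks=[#3:9@95]
After op 6 cancel(order #3): fills=none; bids=[-] asks=[-]
After op 7 [order #4] limit_sell(price=99, qty=5): fills=none; bids=[-] asks=[#4:5@99]
After op 8 cancel(order #3): fills=none; bids=[-] asks=[#4:5@99]
After op 9 [order #5] limit_buy(price=99, qty=2): fills=#5x#4:2@99; bids=[-] asks=[#4:3@99]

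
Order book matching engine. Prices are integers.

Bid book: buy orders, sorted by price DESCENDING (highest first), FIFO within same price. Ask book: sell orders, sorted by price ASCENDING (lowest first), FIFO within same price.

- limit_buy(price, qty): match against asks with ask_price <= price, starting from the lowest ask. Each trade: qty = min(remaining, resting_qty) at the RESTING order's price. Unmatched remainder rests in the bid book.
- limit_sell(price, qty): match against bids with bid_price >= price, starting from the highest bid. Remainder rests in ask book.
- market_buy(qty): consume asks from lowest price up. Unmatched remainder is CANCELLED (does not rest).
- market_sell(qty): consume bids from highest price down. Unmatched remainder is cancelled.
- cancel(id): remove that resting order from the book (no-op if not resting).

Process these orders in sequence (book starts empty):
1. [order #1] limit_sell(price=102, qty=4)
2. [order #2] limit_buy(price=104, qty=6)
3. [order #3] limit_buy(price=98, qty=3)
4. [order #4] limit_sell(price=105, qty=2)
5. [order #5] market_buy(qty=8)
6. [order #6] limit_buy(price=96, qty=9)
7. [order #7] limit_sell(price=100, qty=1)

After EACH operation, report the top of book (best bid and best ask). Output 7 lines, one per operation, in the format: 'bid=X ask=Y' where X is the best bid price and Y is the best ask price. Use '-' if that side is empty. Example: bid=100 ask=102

Answer: bid=- ask=102
bid=104 ask=-
bid=104 ask=-
bid=104 ask=105
bid=104 ask=-
bid=104 ask=-
bid=104 ask=-

Derivation:
After op 1 [order #1] limit_sell(price=102, qty=4): fills=none; bids=[-] asks=[#1:4@102]
After op 2 [order #2] limit_buy(price=104, qty=6): fills=#2x#1:4@102; bids=[#2:2@104] asks=[-]
After op 3 [order #3] limit_buy(price=98, qty=3): fills=none; bids=[#2:2@104 #3:3@98] asks=[-]
After op 4 [order #4] limit_sell(price=105, qty=2): fills=none; bids=[#2:2@104 #3:3@98] asks=[#4:2@105]
After op 5 [order #5] market_buy(qty=8): fills=#5x#4:2@105; bids=[#2:2@104 #3:3@98] asks=[-]
After op 6 [order #6] limit_buy(price=96, qty=9): fills=none; bids=[#2:2@104 #3:3@98 #6:9@96] asks=[-]
After op 7 [order #7] limit_sell(price=100, qty=1): fills=#2x#7:1@104; bids=[#2:1@104 #3:3@98 #6:9@96] asks=[-]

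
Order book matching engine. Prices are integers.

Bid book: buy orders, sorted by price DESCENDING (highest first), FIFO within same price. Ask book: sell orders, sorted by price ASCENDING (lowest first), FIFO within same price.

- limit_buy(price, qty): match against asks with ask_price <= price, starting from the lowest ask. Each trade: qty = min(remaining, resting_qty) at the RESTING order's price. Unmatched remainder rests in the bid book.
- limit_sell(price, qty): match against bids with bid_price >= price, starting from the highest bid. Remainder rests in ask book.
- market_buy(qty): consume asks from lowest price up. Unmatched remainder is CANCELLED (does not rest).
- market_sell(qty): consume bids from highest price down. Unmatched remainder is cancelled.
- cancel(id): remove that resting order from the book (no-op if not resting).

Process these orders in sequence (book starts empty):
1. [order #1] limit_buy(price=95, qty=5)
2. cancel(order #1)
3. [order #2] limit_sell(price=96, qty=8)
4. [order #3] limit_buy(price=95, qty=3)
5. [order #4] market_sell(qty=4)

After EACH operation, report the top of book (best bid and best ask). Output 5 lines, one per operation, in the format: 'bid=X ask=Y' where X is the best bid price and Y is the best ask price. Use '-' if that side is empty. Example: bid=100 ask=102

After op 1 [order #1] limit_buy(price=95, qty=5): fills=none; bids=[#1:5@95] asks=[-]
After op 2 cancel(order #1): fills=none; bids=[-] asks=[-]
After op 3 [order #2] limit_sell(price=96, qty=8): fills=none; bids=[-] asks=[#2:8@96]
After op 4 [order #3] limit_buy(price=95, qty=3): fills=none; bids=[#3:3@95] asks=[#2:8@96]
After op 5 [order #4] market_sell(qty=4): fills=#3x#4:3@95; bids=[-] asks=[#2:8@96]

Answer: bid=95 ask=-
bid=- ask=-
bid=- ask=96
bid=95 ask=96
bid=- ask=96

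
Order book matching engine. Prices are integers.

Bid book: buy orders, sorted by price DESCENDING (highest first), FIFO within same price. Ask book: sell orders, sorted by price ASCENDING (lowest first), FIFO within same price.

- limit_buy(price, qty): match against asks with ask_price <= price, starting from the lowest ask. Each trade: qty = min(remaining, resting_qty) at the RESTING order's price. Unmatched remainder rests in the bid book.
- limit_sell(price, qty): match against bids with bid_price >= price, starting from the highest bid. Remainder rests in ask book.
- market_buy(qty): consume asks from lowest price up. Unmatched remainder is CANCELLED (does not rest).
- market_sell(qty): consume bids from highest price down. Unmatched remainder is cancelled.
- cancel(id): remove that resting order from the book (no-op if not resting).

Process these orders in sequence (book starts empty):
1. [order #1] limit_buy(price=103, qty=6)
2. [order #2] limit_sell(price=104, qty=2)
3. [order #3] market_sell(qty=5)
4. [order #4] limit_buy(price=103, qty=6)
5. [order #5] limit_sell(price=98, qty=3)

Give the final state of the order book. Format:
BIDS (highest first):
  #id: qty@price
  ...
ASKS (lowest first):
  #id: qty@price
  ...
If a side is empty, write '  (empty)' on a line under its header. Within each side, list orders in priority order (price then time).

After op 1 [order #1] limit_buy(price=103, qty=6): fills=none; bids=[#1:6@103] asks=[-]
After op 2 [order #2] limit_sell(price=104, qty=2): fills=none; bids=[#1:6@103] asks=[#2:2@104]
After op 3 [order #3] market_sell(qty=5): fills=#1x#3:5@103; bids=[#1:1@103] asks=[#2:2@104]
After op 4 [order #4] limit_buy(price=103, qty=6): fills=none; bids=[#1:1@103 #4:6@103] asks=[#2:2@104]
After op 5 [order #5] limit_sell(price=98, qty=3): fills=#1x#5:1@103 #4x#5:2@103; bids=[#4:4@103] asks=[#2:2@104]

Answer: BIDS (highest first):
  #4: 4@103
ASKS (lowest first):
  #2: 2@104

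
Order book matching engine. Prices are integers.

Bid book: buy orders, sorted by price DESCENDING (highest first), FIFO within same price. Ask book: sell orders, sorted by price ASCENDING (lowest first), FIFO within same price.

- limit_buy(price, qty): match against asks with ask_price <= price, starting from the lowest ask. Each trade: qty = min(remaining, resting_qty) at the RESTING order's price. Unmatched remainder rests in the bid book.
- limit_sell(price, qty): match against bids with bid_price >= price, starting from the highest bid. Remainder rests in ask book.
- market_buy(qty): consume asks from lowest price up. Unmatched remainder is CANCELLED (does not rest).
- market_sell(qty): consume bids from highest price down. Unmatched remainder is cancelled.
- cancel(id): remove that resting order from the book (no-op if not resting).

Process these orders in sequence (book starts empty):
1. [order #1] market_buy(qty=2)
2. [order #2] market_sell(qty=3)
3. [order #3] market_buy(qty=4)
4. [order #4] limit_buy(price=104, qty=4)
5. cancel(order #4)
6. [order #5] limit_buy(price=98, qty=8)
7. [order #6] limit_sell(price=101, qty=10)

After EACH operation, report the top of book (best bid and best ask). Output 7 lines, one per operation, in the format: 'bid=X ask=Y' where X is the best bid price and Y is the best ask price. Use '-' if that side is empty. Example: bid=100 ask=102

After op 1 [order #1] market_buy(qty=2): fills=none; bids=[-] asks=[-]
After op 2 [order #2] market_sell(qty=3): fills=none; bids=[-] asks=[-]
After op 3 [order #3] market_buy(qty=4): fills=none; bids=[-] asks=[-]
After op 4 [order #4] limit_buy(price=104, qty=4): fills=none; bids=[#4:4@104] asks=[-]
After op 5 cancel(order #4): fills=none; bids=[-] asks=[-]
After op 6 [order #5] limit_buy(price=98, qty=8): fills=none; bids=[#5:8@98] asks=[-]
After op 7 [order #6] limit_sell(price=101, qty=10): fills=none; bids=[#5:8@98] asks=[#6:10@101]

Answer: bid=- ask=-
bid=- ask=-
bid=- ask=-
bid=104 ask=-
bid=- ask=-
bid=98 ask=-
bid=98 ask=101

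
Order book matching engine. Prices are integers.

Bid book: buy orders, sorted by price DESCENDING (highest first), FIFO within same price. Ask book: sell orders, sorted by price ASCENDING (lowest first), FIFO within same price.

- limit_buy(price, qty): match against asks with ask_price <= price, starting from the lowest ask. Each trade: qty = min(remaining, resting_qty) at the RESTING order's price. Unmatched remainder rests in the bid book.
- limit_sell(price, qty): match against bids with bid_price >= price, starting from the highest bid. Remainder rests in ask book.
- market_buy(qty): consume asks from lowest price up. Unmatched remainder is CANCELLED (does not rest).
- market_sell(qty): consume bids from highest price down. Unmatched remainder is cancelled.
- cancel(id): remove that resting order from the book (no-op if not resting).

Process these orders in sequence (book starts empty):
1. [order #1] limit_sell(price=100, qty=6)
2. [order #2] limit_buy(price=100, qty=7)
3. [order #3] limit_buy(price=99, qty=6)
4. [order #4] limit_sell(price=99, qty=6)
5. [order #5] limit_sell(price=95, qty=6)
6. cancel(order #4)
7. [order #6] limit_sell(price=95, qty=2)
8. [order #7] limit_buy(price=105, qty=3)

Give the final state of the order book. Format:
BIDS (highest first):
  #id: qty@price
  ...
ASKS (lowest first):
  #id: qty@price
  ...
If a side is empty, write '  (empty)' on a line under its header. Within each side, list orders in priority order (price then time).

After op 1 [order #1] limit_sell(price=100, qty=6): fills=none; bids=[-] asks=[#1:6@100]
After op 2 [order #2] limit_buy(price=100, qty=7): fills=#2x#1:6@100; bids=[#2:1@100] asks=[-]
After op 3 [order #3] limit_buy(price=99, qty=6): fills=none; bids=[#2:1@100 #3:6@99] asks=[-]
After op 4 [order #4] limit_sell(price=99, qty=6): fills=#2x#4:1@100 #3x#4:5@99; bids=[#3:1@99] asks=[-]
After op 5 [order #5] limit_sell(price=95, qty=6): fills=#3x#5:1@99; bids=[-] asks=[#5:5@95]
After op 6 cancel(order #4): fills=none; bids=[-] asks=[#5:5@95]
After op 7 [order #6] limit_sell(price=95, qty=2): fills=none; bids=[-] asks=[#5:5@95 #6:2@95]
After op 8 [order #7] limit_buy(price=105, qty=3): fills=#7x#5:3@95; bids=[-] asks=[#5:2@95 #6:2@95]

Answer: BIDS (highest first):
  (empty)
ASKS (lowest first):
  #5: 2@95
  #6: 2@95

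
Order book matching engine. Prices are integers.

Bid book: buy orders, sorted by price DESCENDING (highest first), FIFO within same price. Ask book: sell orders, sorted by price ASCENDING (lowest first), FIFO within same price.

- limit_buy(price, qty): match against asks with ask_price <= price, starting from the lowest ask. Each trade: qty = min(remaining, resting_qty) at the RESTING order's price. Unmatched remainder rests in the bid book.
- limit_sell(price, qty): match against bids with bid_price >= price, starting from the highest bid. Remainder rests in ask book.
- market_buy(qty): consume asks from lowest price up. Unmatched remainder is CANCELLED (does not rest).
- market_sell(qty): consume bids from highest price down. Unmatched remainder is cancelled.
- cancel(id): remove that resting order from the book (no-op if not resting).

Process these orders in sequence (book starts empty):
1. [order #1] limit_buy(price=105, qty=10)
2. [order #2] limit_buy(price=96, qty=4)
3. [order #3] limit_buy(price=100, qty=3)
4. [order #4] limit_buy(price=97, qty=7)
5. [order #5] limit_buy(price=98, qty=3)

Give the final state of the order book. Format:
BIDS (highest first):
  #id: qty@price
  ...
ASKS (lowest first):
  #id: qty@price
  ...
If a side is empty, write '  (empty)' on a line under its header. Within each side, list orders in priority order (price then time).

After op 1 [order #1] limit_buy(price=105, qty=10): fills=none; bids=[#1:10@105] asks=[-]
After op 2 [order #2] limit_buy(price=96, qty=4): fills=none; bids=[#1:10@105 #2:4@96] asks=[-]
After op 3 [order #3] limit_buy(price=100, qty=3): fills=none; bids=[#1:10@105 #3:3@100 #2:4@96] asks=[-]
After op 4 [order #4] limit_buy(price=97, qty=7): fills=none; bids=[#1:10@105 #3:3@100 #4:7@97 #2:4@96] asks=[-]
After op 5 [order #5] limit_buy(price=98, qty=3): fills=none; bids=[#1:10@105 #3:3@100 #5:3@98 #4:7@97 #2:4@96] asks=[-]

Answer: BIDS (highest first):
  #1: 10@105
  #3: 3@100
  #5: 3@98
  #4: 7@97
  #2: 4@96
ASKS (lowest first):
  (empty)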